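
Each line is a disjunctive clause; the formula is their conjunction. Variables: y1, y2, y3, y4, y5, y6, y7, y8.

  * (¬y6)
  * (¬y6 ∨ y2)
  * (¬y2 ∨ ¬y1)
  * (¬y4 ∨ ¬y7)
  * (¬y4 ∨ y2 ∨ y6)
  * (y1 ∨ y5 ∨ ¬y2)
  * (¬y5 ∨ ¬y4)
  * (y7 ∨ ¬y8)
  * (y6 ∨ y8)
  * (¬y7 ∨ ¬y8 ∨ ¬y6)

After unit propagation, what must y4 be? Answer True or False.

Unit clause (¬y6) sets y6 = False.
From (y8 ∨ y6) and y6 = False: y8 = True.
(y7 ∨ ¬y8) with y8 = True leaves only y7, so y7 = True.
(¬y7 ∨ ¬y4): since y7 = True, the clause reduces to (¬y4). y4 = False.

False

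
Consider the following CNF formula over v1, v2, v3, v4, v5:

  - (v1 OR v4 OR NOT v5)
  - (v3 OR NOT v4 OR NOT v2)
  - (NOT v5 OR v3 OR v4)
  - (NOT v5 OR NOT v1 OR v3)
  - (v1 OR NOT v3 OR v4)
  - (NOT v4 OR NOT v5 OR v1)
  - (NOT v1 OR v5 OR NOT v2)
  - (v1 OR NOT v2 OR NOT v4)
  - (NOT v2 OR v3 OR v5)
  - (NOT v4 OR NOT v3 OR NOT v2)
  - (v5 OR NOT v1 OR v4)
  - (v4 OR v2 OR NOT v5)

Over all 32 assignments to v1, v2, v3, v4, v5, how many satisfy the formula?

The models are:
  v1=F v2=F v3=F v4=F v5=F
  v1=F v2=F v3=F v4=T v5=F
  v1=F v2=F v3=T v4=T v5=F
  v1=T v2=F v3=F v4=T v5=F
  v1=T v2=F v3=T v4=T v5=F
  v1=T v2=F v3=T v4=T v5=T
  v1=T v2=T v3=T v4=F v5=T
Count: 7.

7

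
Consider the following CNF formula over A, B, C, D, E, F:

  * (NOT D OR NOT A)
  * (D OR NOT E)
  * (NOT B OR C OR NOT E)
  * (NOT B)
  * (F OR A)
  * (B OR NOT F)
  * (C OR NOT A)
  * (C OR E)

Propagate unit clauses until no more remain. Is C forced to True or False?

True

(NOT B) is a unit clause: B = False.
(B OR NOT F): since B = False, the clause reduces to (NOT F). F = False.
(F OR A) with F = False leaves only A, so A = True.
(NOT D OR NOT A): since A = True, the clause reduces to (NOT D). D = False.
In (NOT E OR D), D is now false; NOT E must hold, so E = False.
(NOT A OR C): since A = True, the clause reduces to (C). C = True.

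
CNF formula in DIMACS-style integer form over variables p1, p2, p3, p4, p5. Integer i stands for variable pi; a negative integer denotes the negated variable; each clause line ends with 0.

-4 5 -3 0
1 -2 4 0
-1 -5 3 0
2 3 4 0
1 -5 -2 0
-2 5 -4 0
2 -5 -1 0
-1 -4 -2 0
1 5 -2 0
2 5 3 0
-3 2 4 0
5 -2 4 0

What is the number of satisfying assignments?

The models are:
  p1=0 p2=0 p3=0 p4=1 p5=1
  p1=0 p2=0 p3=1 p4=1 p5=1
  p1=1 p2=1 p3=1 p4=0 p5=1
That's 3 in total.

3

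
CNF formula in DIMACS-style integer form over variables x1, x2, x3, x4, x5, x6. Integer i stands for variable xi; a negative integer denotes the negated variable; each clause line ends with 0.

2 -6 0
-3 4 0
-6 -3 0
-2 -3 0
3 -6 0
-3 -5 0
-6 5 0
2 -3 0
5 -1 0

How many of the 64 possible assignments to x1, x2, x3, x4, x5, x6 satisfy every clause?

12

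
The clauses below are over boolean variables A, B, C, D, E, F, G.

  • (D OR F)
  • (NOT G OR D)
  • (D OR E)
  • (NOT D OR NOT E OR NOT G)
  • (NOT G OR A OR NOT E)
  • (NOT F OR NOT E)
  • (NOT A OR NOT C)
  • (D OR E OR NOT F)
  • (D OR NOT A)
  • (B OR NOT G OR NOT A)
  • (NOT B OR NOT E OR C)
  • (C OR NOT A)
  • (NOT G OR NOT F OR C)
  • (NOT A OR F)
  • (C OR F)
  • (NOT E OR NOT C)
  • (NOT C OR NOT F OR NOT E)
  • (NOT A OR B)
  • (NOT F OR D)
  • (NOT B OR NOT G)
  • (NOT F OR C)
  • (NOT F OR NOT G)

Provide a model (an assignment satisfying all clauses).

Pure literal: G appears only negated; assign G = False.
Branch on A: take A = False.
For the remaining variables, B = True, C = True, D = True, E = False, F = True works.
Every clause has at least one true literal under this assignment.

A=False, B=True, C=True, D=True, E=False, F=True, G=False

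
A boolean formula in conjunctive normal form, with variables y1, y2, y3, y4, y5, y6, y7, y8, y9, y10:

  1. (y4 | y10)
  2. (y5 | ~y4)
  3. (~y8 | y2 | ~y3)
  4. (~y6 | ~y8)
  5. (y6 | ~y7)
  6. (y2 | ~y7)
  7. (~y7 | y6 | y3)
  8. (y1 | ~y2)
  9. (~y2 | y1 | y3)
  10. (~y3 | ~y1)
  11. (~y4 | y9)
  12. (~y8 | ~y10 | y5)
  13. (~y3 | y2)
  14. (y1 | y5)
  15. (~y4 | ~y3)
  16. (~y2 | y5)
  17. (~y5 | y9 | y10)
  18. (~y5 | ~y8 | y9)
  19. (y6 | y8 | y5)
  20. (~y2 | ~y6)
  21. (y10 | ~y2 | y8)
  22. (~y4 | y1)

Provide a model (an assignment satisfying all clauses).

y7 occurs only negated in the remaining clauses — set y7 = False.
Pure literal: y9 appears only positively; assign y9 = True.
Try y1 = True.
  then y3 is forced to False.
Set y2 = False and propagate.
Set y4 = True and propagate.
  then y5 is forced to True.
The remaining clauses are satisfied by y6 = False, y8 = True, y10 = False.
Every clause has at least one true literal under this assignment.

y1 = True  y2 = False  y3 = False  y4 = True  y5 = True  y6 = False  y7 = False  y8 = True  y9 = True  y10 = False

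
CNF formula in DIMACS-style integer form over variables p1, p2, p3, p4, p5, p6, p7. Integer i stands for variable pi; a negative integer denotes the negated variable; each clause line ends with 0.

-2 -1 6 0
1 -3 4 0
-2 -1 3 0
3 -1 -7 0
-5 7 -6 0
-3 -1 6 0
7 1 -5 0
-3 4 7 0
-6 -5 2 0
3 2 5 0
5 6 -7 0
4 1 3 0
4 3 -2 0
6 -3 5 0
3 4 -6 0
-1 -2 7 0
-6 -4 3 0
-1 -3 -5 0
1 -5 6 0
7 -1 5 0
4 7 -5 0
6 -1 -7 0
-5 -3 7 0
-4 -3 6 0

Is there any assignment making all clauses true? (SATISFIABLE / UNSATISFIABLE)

Branch on p1: take p1 = False.
Branch on p2: take p2 = False.
The remaining clauses are satisfied by p3 = True, p4 = True, p5 = False, p6 = True, p7 = True.
So p1 = F, p2 = F, p3 = T, p4 = T, p5 = F, p6 = T, p7 = T is a satisfying assignment.

SATISFIABLE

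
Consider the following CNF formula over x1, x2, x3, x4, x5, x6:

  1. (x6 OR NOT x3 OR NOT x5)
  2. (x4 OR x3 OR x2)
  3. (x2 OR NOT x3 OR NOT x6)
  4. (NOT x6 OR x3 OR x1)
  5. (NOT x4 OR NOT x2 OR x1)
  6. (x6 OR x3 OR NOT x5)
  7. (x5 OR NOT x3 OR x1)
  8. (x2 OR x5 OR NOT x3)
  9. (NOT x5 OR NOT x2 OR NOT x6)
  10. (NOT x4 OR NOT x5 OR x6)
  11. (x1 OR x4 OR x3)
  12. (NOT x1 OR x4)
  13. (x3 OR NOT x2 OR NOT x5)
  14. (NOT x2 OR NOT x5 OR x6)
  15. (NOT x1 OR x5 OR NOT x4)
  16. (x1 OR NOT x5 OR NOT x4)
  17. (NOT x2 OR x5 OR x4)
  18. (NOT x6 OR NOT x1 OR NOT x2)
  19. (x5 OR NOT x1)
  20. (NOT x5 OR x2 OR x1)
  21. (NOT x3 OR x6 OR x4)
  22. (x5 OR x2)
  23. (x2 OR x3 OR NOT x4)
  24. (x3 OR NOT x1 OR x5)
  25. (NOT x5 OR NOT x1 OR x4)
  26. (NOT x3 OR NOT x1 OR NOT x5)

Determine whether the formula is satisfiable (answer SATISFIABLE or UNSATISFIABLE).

UNSATISFIABLE

x5 = True:
  x3 = True:
    propagation gives x6=True, x2=True; an empty clause results — contradiction.
  x3 = False:
    propagation gives x6=True, x1=True, x2=False, x4=True; an empty clause results — contradiction.
x5 = False:
  propagation gives x1=False, x3=False, x6=False, x4=True; an empty clause results — contradiction.
Every branch closes, so no satisfying assignment exists.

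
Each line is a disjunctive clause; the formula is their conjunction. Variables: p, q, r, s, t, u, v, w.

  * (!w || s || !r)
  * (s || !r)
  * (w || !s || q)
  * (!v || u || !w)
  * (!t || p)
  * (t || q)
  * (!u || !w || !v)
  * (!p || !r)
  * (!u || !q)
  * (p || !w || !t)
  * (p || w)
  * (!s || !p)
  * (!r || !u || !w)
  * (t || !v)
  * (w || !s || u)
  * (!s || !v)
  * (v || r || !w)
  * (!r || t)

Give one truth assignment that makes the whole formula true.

p=True, q=False, r=False, s=False, t=True, u=False, v=True, w=False

Try p = True.
  then r is forced to False.
  then s is forced to False.
Try q = False.
  then t is forced to True.
Set u = False and propagate.
For the remaining variables, v = True, w = False works.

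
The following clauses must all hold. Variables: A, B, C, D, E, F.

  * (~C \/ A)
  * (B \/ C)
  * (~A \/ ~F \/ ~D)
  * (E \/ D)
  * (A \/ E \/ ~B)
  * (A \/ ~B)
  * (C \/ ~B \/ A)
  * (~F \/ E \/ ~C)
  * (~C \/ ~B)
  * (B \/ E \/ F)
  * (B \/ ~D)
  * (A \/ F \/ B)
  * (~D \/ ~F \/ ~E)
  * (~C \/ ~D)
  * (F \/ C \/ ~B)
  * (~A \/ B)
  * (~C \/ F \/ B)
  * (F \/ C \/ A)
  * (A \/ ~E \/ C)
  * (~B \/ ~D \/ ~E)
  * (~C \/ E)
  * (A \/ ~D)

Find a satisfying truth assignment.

A=1, B=1, C=0, D=0, E=1, F=1

Check each clause:
  1. (~C \/ A) — A is true.
  2. (B \/ C) — B is true.
  3. (~F \/ ~D \/ ~A) — ~D is true.
  4. (E \/ D) — E is true.
  5. (E \/ A \/ ~B) — A is true.
  6. (A \/ ~B) — A is true.
  7. (~B \/ A \/ C) — A is true.
  8. (E \/ ~F \/ ~C) — ~C is true.
  9. (~B \/ ~C) — ~C is true.
  10. (E \/ F \/ B) — B is true.
  11. (~D \/ B) — B is true.
  12. (B \/ F \/ A) — A is true.
  13. (~F \/ ~D \/ ~E) — ~D is true.
  14. (~C \/ ~D) — ~D is true.
  15. (~B \/ C \/ F) — F is true.
  16. (B \/ ~A) — B is true.
  17. (~C \/ F \/ B) — B is true.
  18. (C \/ A \/ F) — A is true.
  19. (A \/ C \/ ~E) — A is true.
  20. (~E \/ ~B \/ ~D) — ~D is true.
  21. (E \/ ~C) — E is true.
  22. (A \/ ~D) — A is true.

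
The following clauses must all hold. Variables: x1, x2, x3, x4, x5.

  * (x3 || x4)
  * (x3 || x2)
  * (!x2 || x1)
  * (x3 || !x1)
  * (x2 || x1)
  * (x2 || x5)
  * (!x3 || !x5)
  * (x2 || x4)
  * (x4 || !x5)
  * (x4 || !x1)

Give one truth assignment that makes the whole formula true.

x1 = T, x2 = T, x3 = T, x4 = T, x5 = F

Check each clause:
  1. (x4 || x3) — x3 is true.
  2. (x3 || x2) — x2 is true.
  3. (!x2 || x1) — x1 is true.
  4. (!x1 || x3) — x3 is true.
  5. (x2 || x1) — x1 is true.
  6. (x5 || x2) — x2 is true.
  7. (!x3 || !x5) — !x5 is true.
  8. (x4 || x2) — x2 is true.
  9. (!x5 || x4) — !x5 is true.
  10. (x4 || !x1) — x4 is true.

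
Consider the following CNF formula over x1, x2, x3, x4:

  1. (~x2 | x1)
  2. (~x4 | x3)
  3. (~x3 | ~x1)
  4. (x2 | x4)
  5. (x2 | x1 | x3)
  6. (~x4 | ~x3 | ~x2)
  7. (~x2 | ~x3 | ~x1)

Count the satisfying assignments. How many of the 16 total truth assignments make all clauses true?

2

The models are:
  x1=F x2=F x3=T x4=T
  x1=T x2=T x3=F x4=F
Count: 2.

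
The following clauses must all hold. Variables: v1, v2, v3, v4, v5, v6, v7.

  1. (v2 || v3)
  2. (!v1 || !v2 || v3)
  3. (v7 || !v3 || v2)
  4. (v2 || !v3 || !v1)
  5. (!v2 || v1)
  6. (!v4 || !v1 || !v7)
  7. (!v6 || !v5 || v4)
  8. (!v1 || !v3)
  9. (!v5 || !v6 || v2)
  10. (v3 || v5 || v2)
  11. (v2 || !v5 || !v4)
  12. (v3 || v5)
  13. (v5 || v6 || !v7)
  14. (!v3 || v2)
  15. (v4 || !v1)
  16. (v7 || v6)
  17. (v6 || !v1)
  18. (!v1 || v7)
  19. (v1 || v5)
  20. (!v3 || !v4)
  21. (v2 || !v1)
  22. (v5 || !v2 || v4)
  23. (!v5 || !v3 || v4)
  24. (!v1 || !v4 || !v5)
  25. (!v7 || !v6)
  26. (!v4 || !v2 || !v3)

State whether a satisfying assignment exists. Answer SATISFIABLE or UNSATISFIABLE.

UNSATISFIABLE

v2 = True:
  propagation gives v1=True, v3=True; an empty clause results — contradiction.
v2 = False:
  propagation gives v3=True; an empty clause results — contradiction.
Every branch closes, so no satisfying assignment exists.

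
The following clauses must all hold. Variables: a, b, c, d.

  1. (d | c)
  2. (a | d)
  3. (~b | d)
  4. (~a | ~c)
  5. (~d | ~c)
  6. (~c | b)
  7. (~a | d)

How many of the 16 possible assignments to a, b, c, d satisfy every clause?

The models are:
  a=F b=F c=F d=T
  a=F b=T c=F d=T
  a=T b=F c=F d=T
  a=T b=T c=F d=T
Count: 4.

4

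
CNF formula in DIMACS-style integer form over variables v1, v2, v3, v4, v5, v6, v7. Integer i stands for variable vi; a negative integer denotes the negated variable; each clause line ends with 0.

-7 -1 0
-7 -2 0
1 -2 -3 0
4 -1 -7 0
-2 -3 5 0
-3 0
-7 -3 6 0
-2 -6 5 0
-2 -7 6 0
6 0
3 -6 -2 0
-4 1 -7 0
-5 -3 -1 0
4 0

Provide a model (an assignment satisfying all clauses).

The clause (~v3) is unit: v3 must be False.
Unit propagation: (v6) forces v6 = True.
(~v2) is a unit clause, so v2 = False.
(v4) is a unit clause, so v4 = True.
v7 occurs only negated in the remaining clauses — set v7 = False.
v1, v5 are now unconstrained; take v1 = False, v5 = False.
Every clause has at least one true literal under this assignment.
Check each clause:
  1. (~v7 | ~v1) — ~v7 is true.
  2. (~v7 | ~v2) — ~v7 is true.
  3. (v1 | ~v2 | ~v3) — ~v3 is true.
  4. (~v1 | v4 | ~v7) — ~v7 is true.
  5. (~v2 | ~v3 | v5) — ~v3 is true.
  6. (~v3) — ~v3 is true.
  7. (v6 | ~v7 | ~v3) — ~v7 is true.
  8. (v5 | ~v2 | ~v6) — ~v2 is true.
  9. (~v2 | ~v7 | v6) — ~v7 is true.
  10. (v6) — v6 is true.
  11. (v3 | ~v6 | ~v2) — ~v2 is true.
  12. (~v4 | ~v7 | v1) — ~v7 is true.
  13. (~v3 | ~v5 | ~v1) — ~v5 is true.
  14. (v4) — v4 is true.

v1=F, v2=F, v3=F, v4=T, v5=F, v6=T, v7=F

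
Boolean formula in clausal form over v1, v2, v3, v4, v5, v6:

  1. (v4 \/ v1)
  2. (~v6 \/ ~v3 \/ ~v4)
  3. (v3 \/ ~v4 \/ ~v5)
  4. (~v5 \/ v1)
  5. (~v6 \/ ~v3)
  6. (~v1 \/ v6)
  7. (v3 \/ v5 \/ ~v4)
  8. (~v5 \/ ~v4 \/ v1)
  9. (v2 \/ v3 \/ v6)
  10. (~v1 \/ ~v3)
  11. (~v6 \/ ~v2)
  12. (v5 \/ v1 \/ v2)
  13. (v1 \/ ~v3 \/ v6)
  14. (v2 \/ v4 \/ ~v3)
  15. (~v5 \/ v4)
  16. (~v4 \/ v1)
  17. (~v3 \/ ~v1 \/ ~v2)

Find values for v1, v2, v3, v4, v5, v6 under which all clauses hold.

v1 = True, v2 = False, v3 = False, v4 = False, v5 = False, v6 = True

Check each clause:
  1. (v1 \/ v4) — v1 is true.
  2. (~v4 \/ ~v6 \/ ~v3) — ~v4 is true.
  3. (v3 \/ ~v4 \/ ~v5) — ~v5 is true.
  4. (~v5 \/ v1) — v1 is true.
  5. (~v3 \/ ~v6) — ~v3 is true.
  6. (~v1 \/ v6) — v6 is true.
  7. (v5 \/ v3 \/ ~v4) — ~v4 is true.
  8. (~v4 \/ v1 \/ ~v5) — v1 is true.
  9. (v3 \/ v6 \/ v2) — v6 is true.
  10. (~v3 \/ ~v1) — ~v3 is true.
  11. (~v6 \/ ~v2) — ~v2 is true.
  12. (v2 \/ v5 \/ v1) — v1 is true.
  13. (v6 \/ v1 \/ ~v3) — v1 is true.
  14. (v2 \/ ~v3 \/ v4) — ~v3 is true.
  15. (v4 \/ ~v5) — ~v5 is true.
  16. (v1 \/ ~v4) — v1 is true.
  17. (~v1 \/ ~v2 \/ ~v3) — ~v3 is true.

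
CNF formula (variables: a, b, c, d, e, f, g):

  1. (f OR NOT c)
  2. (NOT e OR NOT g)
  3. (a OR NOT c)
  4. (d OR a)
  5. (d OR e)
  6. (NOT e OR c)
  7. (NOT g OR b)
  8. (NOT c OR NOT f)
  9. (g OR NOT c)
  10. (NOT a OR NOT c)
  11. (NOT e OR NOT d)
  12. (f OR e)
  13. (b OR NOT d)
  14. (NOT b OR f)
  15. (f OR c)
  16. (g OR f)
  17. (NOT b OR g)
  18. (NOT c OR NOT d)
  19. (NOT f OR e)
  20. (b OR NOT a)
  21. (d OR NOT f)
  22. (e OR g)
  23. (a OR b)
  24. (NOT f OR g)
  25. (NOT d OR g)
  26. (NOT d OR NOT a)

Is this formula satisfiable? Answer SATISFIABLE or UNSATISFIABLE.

UNSATISFIABLE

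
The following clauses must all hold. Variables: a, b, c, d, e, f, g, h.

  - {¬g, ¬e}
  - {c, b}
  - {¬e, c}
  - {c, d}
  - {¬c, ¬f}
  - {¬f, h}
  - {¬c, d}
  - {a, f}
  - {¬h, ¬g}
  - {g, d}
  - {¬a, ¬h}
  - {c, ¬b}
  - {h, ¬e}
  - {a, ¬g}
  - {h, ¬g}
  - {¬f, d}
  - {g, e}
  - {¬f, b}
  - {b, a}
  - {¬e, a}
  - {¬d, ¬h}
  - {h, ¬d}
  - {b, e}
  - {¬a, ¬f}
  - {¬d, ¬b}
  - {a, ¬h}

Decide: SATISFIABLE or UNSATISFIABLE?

UNSATISFIABLE

h = True:
  propagation gives g=False, d=True; an empty clause results — contradiction.
h = False:
  propagation gives f=False, a=True, e=False, g=False; an empty clause results — contradiction.
Every branch closes, so no satisfying assignment exists.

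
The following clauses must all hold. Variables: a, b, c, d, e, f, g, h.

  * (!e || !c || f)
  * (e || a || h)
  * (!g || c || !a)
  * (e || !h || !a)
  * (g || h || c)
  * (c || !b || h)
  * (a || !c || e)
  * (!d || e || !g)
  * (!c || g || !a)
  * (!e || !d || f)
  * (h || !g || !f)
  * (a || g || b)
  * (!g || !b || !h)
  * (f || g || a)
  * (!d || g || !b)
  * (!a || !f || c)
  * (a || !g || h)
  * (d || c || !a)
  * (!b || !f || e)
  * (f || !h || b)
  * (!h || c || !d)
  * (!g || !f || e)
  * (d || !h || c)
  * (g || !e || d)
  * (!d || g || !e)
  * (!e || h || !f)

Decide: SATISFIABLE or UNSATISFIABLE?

SATISFIABLE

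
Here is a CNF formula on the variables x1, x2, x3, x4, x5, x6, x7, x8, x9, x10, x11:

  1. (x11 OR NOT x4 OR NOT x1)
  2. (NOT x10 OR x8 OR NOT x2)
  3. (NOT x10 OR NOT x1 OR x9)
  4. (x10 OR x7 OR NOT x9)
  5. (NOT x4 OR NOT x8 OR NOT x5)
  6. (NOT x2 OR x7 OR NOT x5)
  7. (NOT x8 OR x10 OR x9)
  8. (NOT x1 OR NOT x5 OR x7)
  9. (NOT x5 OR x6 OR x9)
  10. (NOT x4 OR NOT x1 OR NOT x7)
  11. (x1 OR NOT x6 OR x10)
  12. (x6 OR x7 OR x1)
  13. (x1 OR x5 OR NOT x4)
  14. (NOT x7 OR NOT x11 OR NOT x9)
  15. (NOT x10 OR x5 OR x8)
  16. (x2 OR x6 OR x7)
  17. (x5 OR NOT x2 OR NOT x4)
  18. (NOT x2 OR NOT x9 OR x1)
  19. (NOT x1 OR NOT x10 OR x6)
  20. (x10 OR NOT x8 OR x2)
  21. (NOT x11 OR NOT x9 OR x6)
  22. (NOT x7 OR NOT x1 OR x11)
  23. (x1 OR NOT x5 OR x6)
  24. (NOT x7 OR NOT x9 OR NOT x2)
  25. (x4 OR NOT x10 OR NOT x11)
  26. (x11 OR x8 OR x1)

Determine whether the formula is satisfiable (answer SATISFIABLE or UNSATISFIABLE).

SATISFIABLE

Try x1 = False.
The remaining clauses are satisfied by x2 = False, x3 = True, x4 = False, x5 = False, x6 = False, x7 = True, x8 = True, x9 = True, x10 = True, x11 = False.
So x1=False  x2=False  x3=True  x4=False  x5=False  x6=False  x7=True  x8=True  x9=True  x10=True  x11=False is a satisfying assignment.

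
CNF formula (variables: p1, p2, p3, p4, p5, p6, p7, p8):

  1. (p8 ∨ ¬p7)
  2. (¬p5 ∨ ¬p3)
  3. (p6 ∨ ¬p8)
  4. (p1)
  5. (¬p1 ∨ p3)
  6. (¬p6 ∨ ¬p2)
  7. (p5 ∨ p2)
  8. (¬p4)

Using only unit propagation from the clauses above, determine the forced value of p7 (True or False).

False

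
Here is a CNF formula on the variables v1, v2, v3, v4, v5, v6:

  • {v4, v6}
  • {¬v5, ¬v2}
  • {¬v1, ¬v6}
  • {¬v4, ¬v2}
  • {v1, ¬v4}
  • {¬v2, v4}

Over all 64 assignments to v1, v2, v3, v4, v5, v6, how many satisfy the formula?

Case analysis on v4 and v2:
  v4=1, v2=1: a clause becomes empty — 0.
  v4=1, v2=0: remaining (v1,v3,v5,v6) ∈ {(1,0,0,0); (1,0,1,0); (1,1,0,0); (1,1,1,0)} — 4.
  v4=0, v2=1: a clause becomes empty — 0.
  v4=0, v2=0: remaining (v1,v3,v5,v6) ∈ {(0,0,0,1); (0,0,1,1); (0,1,0,1); (0,1,1,1)} — 4.
Total: 0 + 4 + 0 + 4 = 8.

8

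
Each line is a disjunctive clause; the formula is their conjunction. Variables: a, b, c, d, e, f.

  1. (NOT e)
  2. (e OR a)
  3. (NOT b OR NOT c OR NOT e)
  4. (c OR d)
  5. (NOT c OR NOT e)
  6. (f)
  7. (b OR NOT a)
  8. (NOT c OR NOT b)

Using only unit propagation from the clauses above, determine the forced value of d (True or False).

True

Unit clause (NOT e) sets e = False.
(e OR a) with e = False leaves only a, so a = True.
(f) stands alone — f = True.
From (NOT a OR b) and a = True: b = True.
(NOT b OR NOT c) with b = True leaves only NOT c, so c = False.
(d OR c): since c = False, the clause reduces to (d). d = True.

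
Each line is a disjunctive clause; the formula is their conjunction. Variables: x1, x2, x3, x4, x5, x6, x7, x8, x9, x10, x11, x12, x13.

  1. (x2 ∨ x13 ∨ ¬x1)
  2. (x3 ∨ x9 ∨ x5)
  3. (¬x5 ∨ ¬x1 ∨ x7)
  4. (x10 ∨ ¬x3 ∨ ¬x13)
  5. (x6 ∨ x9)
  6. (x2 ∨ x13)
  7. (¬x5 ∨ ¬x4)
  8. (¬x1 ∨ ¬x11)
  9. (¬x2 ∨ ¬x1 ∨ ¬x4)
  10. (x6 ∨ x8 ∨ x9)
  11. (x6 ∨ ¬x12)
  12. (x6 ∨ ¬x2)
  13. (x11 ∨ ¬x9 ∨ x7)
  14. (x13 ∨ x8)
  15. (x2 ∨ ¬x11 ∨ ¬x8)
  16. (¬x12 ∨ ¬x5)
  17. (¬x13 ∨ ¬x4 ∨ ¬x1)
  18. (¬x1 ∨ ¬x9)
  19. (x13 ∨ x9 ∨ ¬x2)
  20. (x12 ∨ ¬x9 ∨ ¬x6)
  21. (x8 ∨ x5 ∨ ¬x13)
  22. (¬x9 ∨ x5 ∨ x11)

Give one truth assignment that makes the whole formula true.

x1=False, x2=True, x3=False, x4=False, x5=True, x6=True, x7=True, x8=False, x9=False, x10=False, x11=True, x12=False, x13=True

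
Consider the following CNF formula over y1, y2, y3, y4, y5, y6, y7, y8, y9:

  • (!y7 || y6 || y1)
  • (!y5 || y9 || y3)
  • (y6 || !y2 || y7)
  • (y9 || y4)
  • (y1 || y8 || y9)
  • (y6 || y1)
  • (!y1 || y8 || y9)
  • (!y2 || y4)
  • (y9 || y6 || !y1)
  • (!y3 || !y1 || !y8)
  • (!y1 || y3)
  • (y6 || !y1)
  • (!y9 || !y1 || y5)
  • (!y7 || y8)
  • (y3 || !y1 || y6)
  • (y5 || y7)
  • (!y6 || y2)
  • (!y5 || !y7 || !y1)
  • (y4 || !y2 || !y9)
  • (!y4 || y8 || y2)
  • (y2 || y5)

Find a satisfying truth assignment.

Set y1 = False and propagate.
  then y6 is forced to True.
  then y2 is forced to True.
  then y4 is forced to True.
For the remaining variables, y3 = True, y5 = True, y7 = False, y8 = False, y9 = True works.

y1 = False  y2 = True  y3 = True  y4 = True  y5 = True  y6 = True  y7 = False  y8 = False  y9 = True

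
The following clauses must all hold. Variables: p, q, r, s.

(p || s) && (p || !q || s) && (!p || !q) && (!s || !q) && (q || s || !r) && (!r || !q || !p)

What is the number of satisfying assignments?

The models are:
  p=F q=F r=F s=T
  p=F q=F r=T s=T
  p=T q=F r=F s=F
  p=T q=F r=F s=T
  p=T q=F r=T s=T
That's 5 in total.

5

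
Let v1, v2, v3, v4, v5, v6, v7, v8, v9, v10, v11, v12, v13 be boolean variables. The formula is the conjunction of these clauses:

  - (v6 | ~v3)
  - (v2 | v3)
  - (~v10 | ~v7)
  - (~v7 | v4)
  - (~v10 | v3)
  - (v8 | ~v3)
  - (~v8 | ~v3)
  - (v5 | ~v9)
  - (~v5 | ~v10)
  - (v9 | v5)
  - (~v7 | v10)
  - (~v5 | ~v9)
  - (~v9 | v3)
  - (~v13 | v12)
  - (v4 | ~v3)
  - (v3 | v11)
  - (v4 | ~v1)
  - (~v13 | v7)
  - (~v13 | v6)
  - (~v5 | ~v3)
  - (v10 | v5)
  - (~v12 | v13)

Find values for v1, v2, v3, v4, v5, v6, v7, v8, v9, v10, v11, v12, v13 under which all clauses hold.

v1 = 1, v2 = 1, v3 = 0, v4 = 1, v5 = 1, v6 = 1, v7 = 0, v8 = 1, v9 = 0, v10 = 0, v11 = 1, v12 = 0, v13 = 0

v2 occurs only positively in the remaining clauses — set v2 = True.
v4 occurs only positively in the remaining clauses — set v4 = True.
Try v3 = False.
  then v10 is forced to False.
  then v7 is forced to False.
  then v9 is forced to False.
  then v5 is forced to True.
  then v11 is forced to True.
  then v13 is forced to False.
  then v12 is forced to False.
v1, v6, v8 are now unconstrained; take v1 = True, v6 = True, v8 = True.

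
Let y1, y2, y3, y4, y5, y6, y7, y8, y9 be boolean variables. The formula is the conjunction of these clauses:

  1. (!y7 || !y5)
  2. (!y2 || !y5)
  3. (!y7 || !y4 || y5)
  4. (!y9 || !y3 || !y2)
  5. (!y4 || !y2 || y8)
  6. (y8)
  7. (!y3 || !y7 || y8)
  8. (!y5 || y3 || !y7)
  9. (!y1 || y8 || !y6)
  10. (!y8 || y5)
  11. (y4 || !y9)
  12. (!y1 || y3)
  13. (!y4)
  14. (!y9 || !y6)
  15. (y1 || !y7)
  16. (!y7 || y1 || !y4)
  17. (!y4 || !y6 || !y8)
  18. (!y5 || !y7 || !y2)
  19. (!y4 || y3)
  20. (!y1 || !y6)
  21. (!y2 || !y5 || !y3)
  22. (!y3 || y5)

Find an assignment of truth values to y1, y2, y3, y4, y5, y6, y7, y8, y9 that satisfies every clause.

y1=F, y2=F, y3=T, y4=F, y5=T, y6=F, y7=F, y8=T, y9=F

Check each clause:
  1. (!y5 || !y7) — !y7 is true.
  2. (!y5 || !y2) — !y2 is true.
  3. (!y7 || y5 || !y4) — !y7 is true.
  4. (!y9 || !y3 || !y2) — !y2 is true.
  5. (!y4 || y8 || !y2) — y8 is true.
  6. (y8) — y8 is true.
  7. (!y3 || !y7 || y8) — y8 is true.
  8. (!y5 || y3 || !y7) — !y7 is true.
  9. (y8 || !y6 || !y1) — y8 is true.
  10. (!y8 || y5) — y5 is true.
  11. (y4 || !y9) — !y9 is true.
  12. (y3 || !y1) — y3 is true.
  13. (!y4) — !y4 is true.
  14. (!y9 || !y6) — !y6 is true.
  15. (!y7 || y1) — !y7 is true.
  16. (y1 || !y4 || !y7) — !y4 is true.
  17. (!y4 || !y8 || !y6) — !y6 is true.
  18. (!y5 || !y7 || !y2) — !y7 is true.
  19. (y3 || !y4) — y3 is true.
  20. (!y6 || !y1) — !y6 is true.
  21. (!y2 || !y3 || !y5) — !y2 is true.
  22. (y5 || !y3) — y5 is true.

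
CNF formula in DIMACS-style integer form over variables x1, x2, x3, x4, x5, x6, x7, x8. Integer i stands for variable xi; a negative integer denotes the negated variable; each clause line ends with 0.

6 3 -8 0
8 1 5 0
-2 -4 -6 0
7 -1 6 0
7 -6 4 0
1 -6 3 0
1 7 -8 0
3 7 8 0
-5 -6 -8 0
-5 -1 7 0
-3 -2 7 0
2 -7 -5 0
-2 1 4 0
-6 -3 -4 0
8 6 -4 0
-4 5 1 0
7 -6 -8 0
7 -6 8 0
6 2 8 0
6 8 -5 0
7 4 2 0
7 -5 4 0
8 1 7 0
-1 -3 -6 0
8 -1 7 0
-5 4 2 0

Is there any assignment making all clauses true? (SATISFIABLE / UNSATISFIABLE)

Branch on x1: take x1 = True.
The remaining clauses are satisfied by x2 = True, x3 = False, x4 = False, x5 = False, x6 = True, x7 = True, x8 = False.
Every clause has at least one true literal under this assignment.
So x1=True, x2=True, x3=False, x4=False, x5=False, x6=True, x7=True, x8=False is a satisfying assignment.

SATISFIABLE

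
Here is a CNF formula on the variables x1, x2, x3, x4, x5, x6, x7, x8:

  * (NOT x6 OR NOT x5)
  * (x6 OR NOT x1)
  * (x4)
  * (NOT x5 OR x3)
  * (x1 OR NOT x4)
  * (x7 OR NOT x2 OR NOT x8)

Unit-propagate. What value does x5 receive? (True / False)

(x4) stands alone — x4 = True.
(NOT x4 OR x1): since x4 = True, the clause reduces to (x1). x1 = True.
From (NOT x1 OR x6) and x1 = True: x6 = True.
(NOT x6 OR NOT x5) with x6 = True leaves only NOT x5, so x5 = False.

False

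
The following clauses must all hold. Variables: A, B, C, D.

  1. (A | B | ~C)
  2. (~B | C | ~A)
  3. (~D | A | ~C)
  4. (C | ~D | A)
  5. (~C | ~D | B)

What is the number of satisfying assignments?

8

Split on C, then A.
  C=T, A=T: remaining (B,D) ∈ {(F,F); (T,F); (T,T)} — 3.
  C=T, A=F: remaining (B,D) ∈ {(T,F)} — 1.
  C=F, A=T: remaining (B,D) ∈ {(F,F); (F,T)} — 2.
  C=F, A=F: remaining (B,D) ∈ {(F,F); (T,F)} — 2.
Total: 3 + 1 + 2 + 2 = 8.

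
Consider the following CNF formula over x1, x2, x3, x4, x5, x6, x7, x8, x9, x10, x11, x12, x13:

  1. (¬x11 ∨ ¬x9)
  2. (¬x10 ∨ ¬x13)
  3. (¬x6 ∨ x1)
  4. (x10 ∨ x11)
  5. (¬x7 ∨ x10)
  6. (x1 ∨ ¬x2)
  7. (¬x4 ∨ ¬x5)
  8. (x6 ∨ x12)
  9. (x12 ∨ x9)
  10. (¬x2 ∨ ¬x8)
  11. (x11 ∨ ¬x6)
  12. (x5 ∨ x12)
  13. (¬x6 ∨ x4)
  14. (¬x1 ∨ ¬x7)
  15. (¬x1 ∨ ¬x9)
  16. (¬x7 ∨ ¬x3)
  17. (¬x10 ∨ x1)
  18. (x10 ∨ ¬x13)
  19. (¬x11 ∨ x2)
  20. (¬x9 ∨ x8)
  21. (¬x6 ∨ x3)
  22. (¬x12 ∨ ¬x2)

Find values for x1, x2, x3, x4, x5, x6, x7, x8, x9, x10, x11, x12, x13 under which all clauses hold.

Pure literal: x7 appears only negated; assign x7 = False.
Pure literal: x13 appears only negated; assign x13 = False.
Branch on x1: take x1 = True.
  then x9 is forced to False.
  then x12 is forced to True.
  then x2 is forced to False.
  then x11 is forced to False.
  then x10 is forced to True.
  then x6 is forced to False.
Set x4 = False and propagate.
x3, x5, x8 are now unconstrained; take x3 = False, x5 = False, x8 = True.

x1 = True, x2 = False, x3 = False, x4 = False, x5 = False, x6 = False, x7 = False, x8 = True, x9 = False, x10 = True, x11 = False, x12 = True, x13 = False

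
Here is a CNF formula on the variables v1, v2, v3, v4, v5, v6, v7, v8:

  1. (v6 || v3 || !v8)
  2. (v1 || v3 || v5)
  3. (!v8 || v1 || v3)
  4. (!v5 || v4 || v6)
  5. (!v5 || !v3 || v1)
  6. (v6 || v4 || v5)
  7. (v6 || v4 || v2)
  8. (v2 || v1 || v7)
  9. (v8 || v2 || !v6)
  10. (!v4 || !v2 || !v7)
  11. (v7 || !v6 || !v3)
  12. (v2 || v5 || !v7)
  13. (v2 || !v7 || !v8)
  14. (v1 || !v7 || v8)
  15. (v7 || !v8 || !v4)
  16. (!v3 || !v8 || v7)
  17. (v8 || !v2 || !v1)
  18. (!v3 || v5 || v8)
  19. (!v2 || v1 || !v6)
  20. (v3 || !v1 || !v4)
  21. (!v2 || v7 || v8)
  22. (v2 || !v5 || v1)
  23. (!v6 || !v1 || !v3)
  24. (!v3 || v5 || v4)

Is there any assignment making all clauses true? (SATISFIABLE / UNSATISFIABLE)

SATISFIABLE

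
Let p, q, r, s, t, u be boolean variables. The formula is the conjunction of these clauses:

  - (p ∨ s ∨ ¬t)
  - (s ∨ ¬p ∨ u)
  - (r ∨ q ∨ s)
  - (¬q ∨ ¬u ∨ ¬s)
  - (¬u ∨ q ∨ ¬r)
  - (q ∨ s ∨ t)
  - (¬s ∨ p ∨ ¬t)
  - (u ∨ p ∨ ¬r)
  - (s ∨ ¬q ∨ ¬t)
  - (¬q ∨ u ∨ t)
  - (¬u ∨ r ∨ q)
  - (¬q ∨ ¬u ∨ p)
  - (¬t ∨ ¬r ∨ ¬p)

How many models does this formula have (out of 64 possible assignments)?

7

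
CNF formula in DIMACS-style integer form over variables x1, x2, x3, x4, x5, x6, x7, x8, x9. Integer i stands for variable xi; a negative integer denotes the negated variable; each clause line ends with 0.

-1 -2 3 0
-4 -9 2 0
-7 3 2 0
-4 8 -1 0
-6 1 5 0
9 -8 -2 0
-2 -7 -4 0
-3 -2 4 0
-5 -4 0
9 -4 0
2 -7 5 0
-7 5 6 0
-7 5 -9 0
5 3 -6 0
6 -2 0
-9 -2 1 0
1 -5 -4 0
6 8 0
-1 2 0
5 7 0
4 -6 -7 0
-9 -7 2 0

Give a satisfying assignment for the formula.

x1 = 0, x2 = 0, x3 = 1, x4 = 0, x5 = 1, x6 = 0, x7 = 0, x8 = 1, x9 = 0

Check each clause:
  1. (x3 ∨ ¬x1 ∨ ¬x2) — x3 is true.
  2. (¬x9 ∨ ¬x4 ∨ x2) — ¬x4 is true.
  3. (x3 ∨ x2 ∨ ¬x7) — ¬x7 is true.
  4. (¬x4 ∨ ¬x1 ∨ x8) — x8 is true.
  5. (x1 ∨ ¬x6 ∨ x5) — ¬x6 is true.
  6. (¬x8 ∨ x9 ∨ ¬x2) — ¬x2 is true.
  7. (¬x2 ∨ ¬x4 ∨ ¬x7) — ¬x7 is true.
  8. (x4 ∨ ¬x2 ∨ ¬x3) — ¬x2 is true.
  9. (¬x4 ∨ ¬x5) — ¬x4 is true.
  10. (¬x4 ∨ x9) — ¬x4 is true.
  11. (x5 ∨ ¬x7 ∨ x2) — ¬x7 is true.
  12. (x5 ∨ x6 ∨ ¬x7) — ¬x7 is true.
  13. (¬x7 ∨ ¬x9 ∨ x5) — ¬x7 is true.
  14. (¬x6 ∨ x3 ∨ x5) — ¬x6 is true.
  15. (¬x2 ∨ x6) — ¬x2 is true.
  16. (x1 ∨ ¬x9 ∨ ¬x2) — ¬x2 is true.
  17. (x1 ∨ ¬x5 ∨ ¬x4) — ¬x4 is true.
  18. (x8 ∨ x6) — x8 is true.
  19. (¬x1 ∨ x2) — ¬x1 is true.
  20. (x5 ∨ x7) — x5 is true.
  21. (¬x6 ∨ x4 ∨ ¬x7) — ¬x7 is true.
  22. (x2 ∨ ¬x9 ∨ ¬x7) — ¬x7 is true.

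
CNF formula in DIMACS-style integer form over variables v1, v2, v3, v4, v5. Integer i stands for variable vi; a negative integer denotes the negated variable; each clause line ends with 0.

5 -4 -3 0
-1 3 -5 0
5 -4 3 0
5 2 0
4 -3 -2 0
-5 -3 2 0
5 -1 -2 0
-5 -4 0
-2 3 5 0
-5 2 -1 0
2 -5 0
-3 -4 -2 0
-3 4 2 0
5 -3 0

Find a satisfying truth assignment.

Pure literal: v1 appears only negated; assign v1 = False.
Try v2 = True.
Set v3 = False and propagate.
  then v5 is forced to True.
  then v4 is forced to False.

v1 = False, v2 = True, v3 = False, v4 = False, v5 = True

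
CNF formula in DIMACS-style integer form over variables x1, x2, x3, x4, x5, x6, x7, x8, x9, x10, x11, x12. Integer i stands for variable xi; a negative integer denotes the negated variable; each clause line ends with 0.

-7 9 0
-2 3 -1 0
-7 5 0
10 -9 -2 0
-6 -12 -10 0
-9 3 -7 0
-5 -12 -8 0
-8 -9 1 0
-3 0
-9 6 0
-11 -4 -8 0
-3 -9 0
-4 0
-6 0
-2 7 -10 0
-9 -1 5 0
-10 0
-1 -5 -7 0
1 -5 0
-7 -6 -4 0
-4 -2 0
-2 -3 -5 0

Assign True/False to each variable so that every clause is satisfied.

x1=1, x2=0, x3=0, x4=0, x5=0, x6=0, x7=0, x8=1, x9=0, x10=0, x11=1, x12=0

Check each clause:
  1. (x9 ∨ ¬x7) — ¬x7 is true.
  2. (¬x2 ∨ ¬x1 ∨ x3) — ¬x2 is true.
  3. (¬x7 ∨ x5) — ¬x7 is true.
  4. (¬x9 ∨ ¬x2 ∨ x10) — ¬x2 is true.
  5. (¬x12 ∨ ¬x10 ∨ ¬x6) — ¬x6 is true.
  6. (x3 ∨ ¬x9 ∨ ¬x7) — ¬x7 is true.
  7. (¬x5 ∨ ¬x8 ∨ ¬x12) — ¬x5 is true.
  8. (¬x8 ∨ x1 ∨ ¬x9) — x1 is true.
  9. (¬x3) — ¬x3 is true.
  10. (¬x9 ∨ x6) — ¬x9 is true.
  11. (¬x8 ∨ ¬x4 ∨ ¬x11) — ¬x4 is true.
  12. (¬x9 ∨ ¬x3) — ¬x3 is true.
  13. (¬x4) — ¬x4 is true.
  14. (¬x6) — ¬x6 is true.
  15. (x7 ∨ ¬x10 ∨ ¬x2) — ¬x10 is true.
  16. (x5 ∨ ¬x1 ∨ ¬x9) — ¬x9 is true.
  17. (¬x10) — ¬x10 is true.
  18. (¬x5 ∨ ¬x1 ∨ ¬x7) — ¬x7 is true.
  19. (x1 ∨ ¬x5) — x1 is true.
  20. (¬x4 ∨ ¬x6 ∨ ¬x7) — ¬x7 is true.
  21. (¬x2 ∨ ¬x4) — ¬x4 is true.
  22. (¬x3 ∨ ¬x5 ∨ ¬x2) — ¬x5 is true.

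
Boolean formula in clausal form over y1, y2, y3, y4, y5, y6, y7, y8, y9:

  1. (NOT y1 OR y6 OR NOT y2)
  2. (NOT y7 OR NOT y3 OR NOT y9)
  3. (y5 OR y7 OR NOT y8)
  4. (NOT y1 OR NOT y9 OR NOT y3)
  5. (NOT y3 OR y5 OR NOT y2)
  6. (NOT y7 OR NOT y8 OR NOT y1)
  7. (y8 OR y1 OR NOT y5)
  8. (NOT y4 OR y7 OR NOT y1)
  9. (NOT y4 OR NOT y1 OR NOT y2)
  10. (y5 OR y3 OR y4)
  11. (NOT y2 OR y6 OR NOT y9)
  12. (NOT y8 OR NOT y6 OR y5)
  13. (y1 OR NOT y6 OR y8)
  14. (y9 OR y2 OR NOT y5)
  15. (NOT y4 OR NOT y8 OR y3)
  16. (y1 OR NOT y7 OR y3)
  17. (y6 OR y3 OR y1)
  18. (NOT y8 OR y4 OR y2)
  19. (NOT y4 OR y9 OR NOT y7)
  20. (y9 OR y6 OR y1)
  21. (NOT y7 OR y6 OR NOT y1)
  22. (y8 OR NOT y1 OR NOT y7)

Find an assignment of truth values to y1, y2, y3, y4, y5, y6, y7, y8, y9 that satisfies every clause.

y1=T  y2=T  y3=F  y4=F  y5=T  y6=T  y7=F  y8=F  y9=T

Branch on y1: take y1 = True.
Branch on y2: take y2 = True.
  then y6 is forced to True.
  then y4 is forced to False.
The remaining clauses are satisfied by y3 = False, y5 = True, y7 = False, y8 = False, y9 = True.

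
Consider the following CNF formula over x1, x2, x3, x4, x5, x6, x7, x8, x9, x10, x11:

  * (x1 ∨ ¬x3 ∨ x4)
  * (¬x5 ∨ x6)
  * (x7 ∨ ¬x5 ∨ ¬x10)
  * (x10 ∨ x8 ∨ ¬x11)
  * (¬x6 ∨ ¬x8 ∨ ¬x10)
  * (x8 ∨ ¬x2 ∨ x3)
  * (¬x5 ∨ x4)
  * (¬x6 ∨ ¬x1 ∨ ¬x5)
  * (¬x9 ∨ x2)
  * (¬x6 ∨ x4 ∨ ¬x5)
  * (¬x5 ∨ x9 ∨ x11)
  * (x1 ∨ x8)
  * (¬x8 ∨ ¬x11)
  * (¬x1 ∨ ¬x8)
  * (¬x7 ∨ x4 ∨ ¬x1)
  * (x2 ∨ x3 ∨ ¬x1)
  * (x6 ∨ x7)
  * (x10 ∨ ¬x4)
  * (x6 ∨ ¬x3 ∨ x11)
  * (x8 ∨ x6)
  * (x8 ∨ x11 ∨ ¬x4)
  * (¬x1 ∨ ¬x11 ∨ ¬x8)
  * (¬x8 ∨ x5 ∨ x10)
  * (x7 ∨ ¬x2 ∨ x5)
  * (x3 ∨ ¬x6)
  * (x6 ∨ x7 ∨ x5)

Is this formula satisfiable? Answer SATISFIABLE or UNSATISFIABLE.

SATISFIABLE

Branch on x1: take x1 = False.
  then x8 is forced to True.
  then x11 is forced to False.
Set x2 = True and propagate.
For the remaining variables, x3 = False, x4 = False, x5 = False, x6 = False, x7 = True, x9 = False, x10 = True works.
So x1=F, x2=T, x3=F, x4=F, x5=F, x6=F, x7=T, x8=T, x9=F, x10=T, x11=F is a satisfying assignment.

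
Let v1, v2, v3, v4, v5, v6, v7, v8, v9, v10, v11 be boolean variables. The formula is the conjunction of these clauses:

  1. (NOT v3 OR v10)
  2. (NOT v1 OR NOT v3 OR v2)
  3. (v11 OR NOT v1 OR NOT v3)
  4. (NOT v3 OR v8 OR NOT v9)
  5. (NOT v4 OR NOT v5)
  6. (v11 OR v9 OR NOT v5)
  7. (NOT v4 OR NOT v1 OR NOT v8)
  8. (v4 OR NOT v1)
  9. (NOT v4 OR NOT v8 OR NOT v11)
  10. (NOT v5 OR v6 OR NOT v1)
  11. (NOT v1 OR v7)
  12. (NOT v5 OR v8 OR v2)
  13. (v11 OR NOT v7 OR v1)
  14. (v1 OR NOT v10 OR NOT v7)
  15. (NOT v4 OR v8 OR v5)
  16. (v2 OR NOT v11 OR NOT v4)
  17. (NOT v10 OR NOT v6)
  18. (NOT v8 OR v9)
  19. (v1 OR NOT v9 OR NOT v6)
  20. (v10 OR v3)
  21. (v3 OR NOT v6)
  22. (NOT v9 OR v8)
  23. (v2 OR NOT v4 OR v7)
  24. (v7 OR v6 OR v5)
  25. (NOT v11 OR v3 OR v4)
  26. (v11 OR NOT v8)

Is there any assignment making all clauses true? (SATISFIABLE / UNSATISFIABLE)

SATISFIABLE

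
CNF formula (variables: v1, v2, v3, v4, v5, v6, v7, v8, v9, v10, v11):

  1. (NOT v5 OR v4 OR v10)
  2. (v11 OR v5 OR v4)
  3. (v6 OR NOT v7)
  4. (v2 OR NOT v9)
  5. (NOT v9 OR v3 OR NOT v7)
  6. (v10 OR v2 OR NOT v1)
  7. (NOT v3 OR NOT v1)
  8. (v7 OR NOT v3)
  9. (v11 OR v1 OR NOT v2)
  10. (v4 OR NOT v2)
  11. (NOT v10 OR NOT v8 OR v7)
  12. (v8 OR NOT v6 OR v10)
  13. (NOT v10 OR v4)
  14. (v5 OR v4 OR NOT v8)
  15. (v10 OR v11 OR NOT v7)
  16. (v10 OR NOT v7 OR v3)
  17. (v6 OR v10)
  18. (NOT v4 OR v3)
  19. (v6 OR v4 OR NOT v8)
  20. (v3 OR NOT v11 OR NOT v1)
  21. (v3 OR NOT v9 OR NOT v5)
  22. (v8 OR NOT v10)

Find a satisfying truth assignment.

v1 = False, v2 = True, v3 = True, v4 = True, v5 = False, v6 = True, v7 = True, v8 = True, v9 = False, v10 = False, v11 = True

Check each clause:
  1. (v4 OR NOT v5 OR v10) — NOT v5 is true.
  2. (v11 OR v4 OR v5) — v11 is true.
  3. (NOT v7 OR v6) — v6 is true.
  4. (NOT v9 OR v2) — v2 is true.
  5. (v3 OR NOT v7 OR NOT v9) — v3 is true.
  6. (v10 OR NOT v1 OR v2) — v2 is true.
  7. (NOT v1 OR NOT v3) — NOT v1 is true.
  8. (v7 OR NOT v3) — v7 is true.
  9. (v1 OR v11 OR NOT v2) — v11 is true.
  10. (NOT v2 OR v4) — v4 is true.
  11. (v7 OR NOT v8 OR NOT v10) — NOT v10 is true.
  12. (v8 OR v10 OR NOT v6) — v8 is true.
  13. (v4 OR NOT v10) — v4 is true.
  14. (v5 OR NOT v8 OR v4) — v4 is true.
  15. (v10 OR NOT v7 OR v11) — v11 is true.
  16. (v10 OR NOT v7 OR v3) — v3 is true.
  17. (v6 OR v10) — v6 is true.
  18. (v3 OR NOT v4) — v3 is true.
  19. (NOT v8 OR v6 OR v4) — v4 is true.
  20. (NOT v1 OR v3 OR NOT v11) — v3 is true.
  21. (NOT v9 OR v3 OR NOT v5) — v3 is true.
  22. (v8 OR NOT v10) — v8 is true.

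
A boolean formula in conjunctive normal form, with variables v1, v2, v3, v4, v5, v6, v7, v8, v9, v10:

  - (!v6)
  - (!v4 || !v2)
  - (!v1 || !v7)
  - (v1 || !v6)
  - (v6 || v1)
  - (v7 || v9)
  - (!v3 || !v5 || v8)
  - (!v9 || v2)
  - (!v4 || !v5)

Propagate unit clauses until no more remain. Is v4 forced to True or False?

False

(!v6) is a unit clause: v6 = False.
(v6 || v1): since v6 = False, the clause reduces to (v1). v1 = True.
(!v7 || !v1): since v1 = True, the clause reduces to (!v7). v7 = False.
From (v9 || v7) and v7 = False: v9 = True.
From (!v9 || v2) and v9 = True: v2 = True.
In (!v2 || !v4), !v2 is now false; !v4 must hold, so v4 = False.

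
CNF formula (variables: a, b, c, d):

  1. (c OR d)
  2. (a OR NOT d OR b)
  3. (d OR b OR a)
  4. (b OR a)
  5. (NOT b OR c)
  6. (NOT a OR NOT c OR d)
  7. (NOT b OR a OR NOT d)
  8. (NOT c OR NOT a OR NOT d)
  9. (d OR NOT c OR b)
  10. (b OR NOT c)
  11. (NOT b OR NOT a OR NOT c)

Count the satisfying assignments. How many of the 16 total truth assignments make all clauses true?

Satisfying assignments:
  a=0 b=1 c=1 d=0
  a=1 b=0 c=0 d=1
That's 2 in total.

2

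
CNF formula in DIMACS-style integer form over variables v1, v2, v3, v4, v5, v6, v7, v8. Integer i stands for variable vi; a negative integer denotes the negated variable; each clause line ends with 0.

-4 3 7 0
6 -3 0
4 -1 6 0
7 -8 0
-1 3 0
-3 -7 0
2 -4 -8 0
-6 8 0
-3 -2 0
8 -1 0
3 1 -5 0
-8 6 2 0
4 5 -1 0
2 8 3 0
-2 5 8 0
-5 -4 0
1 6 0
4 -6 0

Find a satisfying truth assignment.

v1=False  v2=True  v3=False  v4=True  v5=False  v6=True  v7=True  v8=True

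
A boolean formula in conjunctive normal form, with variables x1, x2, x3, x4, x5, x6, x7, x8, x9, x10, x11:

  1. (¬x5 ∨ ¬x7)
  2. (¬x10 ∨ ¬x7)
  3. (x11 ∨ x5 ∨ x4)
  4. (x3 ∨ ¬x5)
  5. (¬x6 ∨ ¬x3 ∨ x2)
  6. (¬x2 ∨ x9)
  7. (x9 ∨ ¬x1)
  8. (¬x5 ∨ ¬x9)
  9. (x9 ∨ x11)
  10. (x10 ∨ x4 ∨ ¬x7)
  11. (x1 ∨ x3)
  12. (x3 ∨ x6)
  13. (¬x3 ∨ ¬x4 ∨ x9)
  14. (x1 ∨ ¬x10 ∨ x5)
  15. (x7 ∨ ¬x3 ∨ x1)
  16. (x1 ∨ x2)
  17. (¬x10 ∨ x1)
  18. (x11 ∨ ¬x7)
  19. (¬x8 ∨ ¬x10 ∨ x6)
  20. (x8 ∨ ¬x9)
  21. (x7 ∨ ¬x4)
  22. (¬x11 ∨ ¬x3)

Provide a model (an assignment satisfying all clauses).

x1=T  x2=F  x3=F  x4=T  x5=F  x6=T  x7=T  x8=T  x9=T  x10=F  x11=T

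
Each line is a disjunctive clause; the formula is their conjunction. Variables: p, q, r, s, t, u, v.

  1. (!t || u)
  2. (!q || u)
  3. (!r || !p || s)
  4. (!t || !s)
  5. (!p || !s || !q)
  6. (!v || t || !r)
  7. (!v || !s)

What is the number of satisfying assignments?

Case analysis on s and t:
  s=T, t=T: a clause becomes empty — 0.
  s=T, t=F: r free; 5 ways for (p,q,u,v) × 2^1 = 10.
  s=F, t=T: q, v free; 3 ways for (p,r,u) × 2^2 = 12.
  s=F, t=F: 15 of the 32 assignments to (p,q,r,u,v) work.
Total: 0 + 10 + 12 + 15 = 37.

37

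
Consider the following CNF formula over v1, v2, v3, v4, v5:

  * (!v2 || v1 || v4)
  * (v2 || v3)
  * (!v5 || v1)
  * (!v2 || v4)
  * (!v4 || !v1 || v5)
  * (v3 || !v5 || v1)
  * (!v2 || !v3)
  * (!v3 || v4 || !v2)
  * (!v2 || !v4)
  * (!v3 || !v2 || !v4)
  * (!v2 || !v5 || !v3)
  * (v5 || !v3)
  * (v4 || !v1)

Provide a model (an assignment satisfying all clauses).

v1=True, v2=False, v3=True, v4=True, v5=True

Set v1 = True and propagate.
  then v4 is forced to True.
  then v5 is forced to True.
  then v2 is forced to False.
  then v3 is forced to True.
Check each clause:
  1. (!v2 || v4 || v1) — v1 is true.
  2. (v2 || v3) — v3 is true.
  3. (v1 || !v5) — v1 is true.
  4. (!v2 || v4) — v4 is true.
  5. (v5 || !v4 || !v1) — v5 is true.
  6. (v3 || !v5 || v1) — v1 is true.
  7. (!v3 || !v2) — !v2 is true.
  8. (!v2 || v4 || !v3) — v4 is true.
  9. (!v4 || !v2) — !v2 is true.
  10. (!v3 || !v2 || !v4) — !v2 is true.
  11. (!v5 || !v3 || !v2) — !v2 is true.
  12. (v5 || !v3) — v5 is true.
  13. (v4 || !v1) — v4 is true.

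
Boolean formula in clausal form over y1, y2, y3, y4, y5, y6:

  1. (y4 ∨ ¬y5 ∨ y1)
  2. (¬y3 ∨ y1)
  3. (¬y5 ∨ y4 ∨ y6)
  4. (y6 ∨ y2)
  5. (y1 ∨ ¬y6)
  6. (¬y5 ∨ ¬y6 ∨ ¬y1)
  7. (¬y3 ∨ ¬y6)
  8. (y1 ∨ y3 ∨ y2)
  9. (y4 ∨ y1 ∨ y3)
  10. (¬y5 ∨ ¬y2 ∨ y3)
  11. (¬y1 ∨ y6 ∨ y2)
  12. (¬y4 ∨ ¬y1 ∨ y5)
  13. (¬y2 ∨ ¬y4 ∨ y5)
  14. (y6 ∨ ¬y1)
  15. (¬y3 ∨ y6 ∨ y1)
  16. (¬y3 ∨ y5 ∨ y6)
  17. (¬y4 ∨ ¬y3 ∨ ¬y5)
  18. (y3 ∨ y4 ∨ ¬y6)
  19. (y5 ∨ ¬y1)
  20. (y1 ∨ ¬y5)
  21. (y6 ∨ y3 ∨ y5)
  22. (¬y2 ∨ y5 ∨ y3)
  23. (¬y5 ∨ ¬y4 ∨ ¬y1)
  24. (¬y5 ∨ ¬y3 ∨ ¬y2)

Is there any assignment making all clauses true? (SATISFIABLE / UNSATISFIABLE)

y5 = True:
  propagation gives y1=True, y6=False; an empty clause results — contradiction.
y5 = False:
  propagation gives y1=False, y3=False, y6=False; an empty clause results — contradiction.
Every branch closes, so no satisfying assignment exists.

UNSATISFIABLE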